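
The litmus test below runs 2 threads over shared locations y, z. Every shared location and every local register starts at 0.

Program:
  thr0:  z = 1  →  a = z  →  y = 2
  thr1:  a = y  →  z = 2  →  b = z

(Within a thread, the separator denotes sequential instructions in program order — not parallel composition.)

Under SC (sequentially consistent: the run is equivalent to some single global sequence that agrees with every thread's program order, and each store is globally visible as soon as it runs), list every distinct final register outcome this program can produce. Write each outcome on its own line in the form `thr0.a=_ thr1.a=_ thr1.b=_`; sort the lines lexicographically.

thr0.a=1 thr1.a=0 thr1.b=1
thr0.a=1 thr1.a=0 thr1.b=2
thr0.a=1 thr1.a=2 thr1.b=2
thr0.a=2 thr1.a=0 thr1.b=2

outcome vector order: (thr0.a,thr1.a,thr1.b)
|SC outcomes| = 4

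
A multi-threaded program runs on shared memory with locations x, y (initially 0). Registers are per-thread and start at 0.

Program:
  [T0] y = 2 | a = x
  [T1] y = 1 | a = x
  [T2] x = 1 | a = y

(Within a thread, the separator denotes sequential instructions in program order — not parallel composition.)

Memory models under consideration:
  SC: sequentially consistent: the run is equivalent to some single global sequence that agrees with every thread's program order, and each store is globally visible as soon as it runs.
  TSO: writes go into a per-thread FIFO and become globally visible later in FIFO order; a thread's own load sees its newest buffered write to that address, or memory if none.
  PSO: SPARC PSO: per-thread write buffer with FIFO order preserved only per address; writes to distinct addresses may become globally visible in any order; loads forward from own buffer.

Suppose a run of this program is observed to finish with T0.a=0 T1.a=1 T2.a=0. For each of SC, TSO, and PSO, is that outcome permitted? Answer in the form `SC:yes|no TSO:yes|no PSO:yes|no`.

SC:no TSO:yes PSO:yes

outcome vector order: (T0.a,T1.a,T2.a)
under SC → 0/0/1; 0/0/2; 0/1/1; 0/1/2; 1/0/1; 1/0/2; 1/1/0; 1/1/1; 1/1/2
under TSO → 0/0/0; 0/0/1; 0/0/2; 0/1/0; 0/1/1; 0/1/2; 1/0/0; 1/0/1; 1/0/2; 1/1/0; 1/1/1; 1/1/2
under PSO → 0/0/0; 0/0/1; 0/0/2; 0/1/0; 0/1/1; 0/1/2; 1/0/0; 1/0/1; 1/0/2; 1/1/0; 1/1/1; 1/1/2
target 0/1/0 ∈ {TSO,PSO}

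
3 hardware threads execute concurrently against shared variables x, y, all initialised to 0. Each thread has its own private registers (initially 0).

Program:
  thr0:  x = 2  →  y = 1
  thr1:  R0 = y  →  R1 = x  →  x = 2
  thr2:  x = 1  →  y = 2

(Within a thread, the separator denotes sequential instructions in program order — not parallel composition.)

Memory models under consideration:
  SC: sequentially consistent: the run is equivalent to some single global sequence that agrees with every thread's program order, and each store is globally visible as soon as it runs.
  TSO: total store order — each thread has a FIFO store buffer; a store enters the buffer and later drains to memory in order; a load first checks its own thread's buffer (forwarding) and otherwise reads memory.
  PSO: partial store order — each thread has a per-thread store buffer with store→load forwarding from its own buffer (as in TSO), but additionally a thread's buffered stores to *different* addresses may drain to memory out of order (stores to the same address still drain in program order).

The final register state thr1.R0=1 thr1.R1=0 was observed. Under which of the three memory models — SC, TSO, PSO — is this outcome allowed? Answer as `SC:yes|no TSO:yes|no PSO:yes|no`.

SC:no TSO:no PSO:yes

outcome vector order: (thr1.R0,thr1.R1)
under SC → 0/0, 0/1, 0/2, 1/1, 1/2, 2/1, 2/2
under TSO → 0/0, 0/1, 0/2, 1/1, 1/2, 2/1, 2/2
under PSO → 0/0, 0/1, 0/2, 1/0, 1/1, 1/2, 2/0, 2/1, 2/2
target 1/0 ∈ {PSO}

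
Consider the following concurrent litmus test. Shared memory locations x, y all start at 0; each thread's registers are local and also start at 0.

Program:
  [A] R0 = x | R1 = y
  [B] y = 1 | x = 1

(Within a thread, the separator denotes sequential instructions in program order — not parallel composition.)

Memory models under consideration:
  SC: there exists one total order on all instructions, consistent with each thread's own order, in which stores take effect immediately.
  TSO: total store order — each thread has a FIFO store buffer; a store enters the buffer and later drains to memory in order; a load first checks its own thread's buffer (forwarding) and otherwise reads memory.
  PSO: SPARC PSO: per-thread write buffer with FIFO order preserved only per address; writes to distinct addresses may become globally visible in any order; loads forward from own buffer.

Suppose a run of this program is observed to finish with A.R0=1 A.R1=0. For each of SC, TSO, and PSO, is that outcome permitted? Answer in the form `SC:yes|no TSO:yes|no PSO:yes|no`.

outcome vector order: (A.R0,A.R1)
under SC → 0/0, 0/1, 1/1
under TSO → 0/0, 0/1, 1/1
under PSO → 0/0, 0/1, 1/0, 1/1
target 1/0 ∈ {PSO}

SC:no TSO:no PSO:yes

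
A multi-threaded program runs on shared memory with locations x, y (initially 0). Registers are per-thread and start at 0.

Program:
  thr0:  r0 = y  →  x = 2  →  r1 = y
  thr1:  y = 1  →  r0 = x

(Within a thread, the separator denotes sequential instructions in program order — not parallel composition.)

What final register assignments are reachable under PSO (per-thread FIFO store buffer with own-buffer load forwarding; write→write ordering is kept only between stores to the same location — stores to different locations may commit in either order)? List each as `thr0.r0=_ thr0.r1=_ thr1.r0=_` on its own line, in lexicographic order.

thr0.r0=0 thr0.r1=0 thr1.r0=0
thr0.r0=0 thr0.r1=0 thr1.r0=2
thr0.r0=0 thr0.r1=1 thr1.r0=0
thr0.r0=0 thr0.r1=1 thr1.r0=2
thr0.r0=1 thr0.r1=1 thr1.r0=0
thr0.r0=1 thr0.r1=1 thr1.r0=2

outcome vector order: (thr0.r0,thr0.r1,thr1.r0)
|PSO outcomes| = 6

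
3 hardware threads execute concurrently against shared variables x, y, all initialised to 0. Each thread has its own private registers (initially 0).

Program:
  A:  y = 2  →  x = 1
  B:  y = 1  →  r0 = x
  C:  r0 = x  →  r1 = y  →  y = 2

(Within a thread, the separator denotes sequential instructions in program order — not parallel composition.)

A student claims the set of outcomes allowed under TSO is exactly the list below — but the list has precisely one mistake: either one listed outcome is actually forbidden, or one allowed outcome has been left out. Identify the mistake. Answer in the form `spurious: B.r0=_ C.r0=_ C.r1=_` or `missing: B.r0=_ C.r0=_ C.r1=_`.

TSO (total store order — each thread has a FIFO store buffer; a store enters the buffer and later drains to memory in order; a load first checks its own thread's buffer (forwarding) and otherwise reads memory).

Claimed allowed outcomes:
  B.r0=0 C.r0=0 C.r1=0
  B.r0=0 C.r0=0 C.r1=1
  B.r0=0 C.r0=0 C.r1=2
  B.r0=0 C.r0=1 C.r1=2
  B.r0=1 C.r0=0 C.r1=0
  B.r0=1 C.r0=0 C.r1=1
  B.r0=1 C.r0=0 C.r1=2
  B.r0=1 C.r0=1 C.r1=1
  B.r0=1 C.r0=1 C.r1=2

missing: B.r0=0 C.r0=1 C.r1=1

outcome vector order: (B.r0,C.r0,C.r1)
[TSO] allowed = {(0,0,0); (0,0,1); (0,0,2); (0,1,1); (0,1,2); (1,0,0); (1,0,1); (1,0,2); (1,1,1); (1,1,2)}
TSO∖claimed = {(0,1,1)}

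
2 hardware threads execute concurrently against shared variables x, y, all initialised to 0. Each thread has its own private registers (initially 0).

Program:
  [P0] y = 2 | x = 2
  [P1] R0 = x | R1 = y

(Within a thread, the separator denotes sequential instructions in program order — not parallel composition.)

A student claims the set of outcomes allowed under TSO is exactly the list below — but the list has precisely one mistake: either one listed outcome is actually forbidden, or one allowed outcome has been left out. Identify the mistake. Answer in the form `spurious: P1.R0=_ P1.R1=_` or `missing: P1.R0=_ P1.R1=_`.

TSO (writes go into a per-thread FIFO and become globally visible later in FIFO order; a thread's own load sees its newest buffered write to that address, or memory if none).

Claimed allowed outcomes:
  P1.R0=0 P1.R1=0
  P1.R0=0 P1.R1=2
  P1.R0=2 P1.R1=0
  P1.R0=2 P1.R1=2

outcome vector order: (P1.R0,P1.R1)
TSO (3): 0/0, 0/2, 2/2
claimed∖TSO = {2/0}

spurious: P1.R0=2 P1.R1=0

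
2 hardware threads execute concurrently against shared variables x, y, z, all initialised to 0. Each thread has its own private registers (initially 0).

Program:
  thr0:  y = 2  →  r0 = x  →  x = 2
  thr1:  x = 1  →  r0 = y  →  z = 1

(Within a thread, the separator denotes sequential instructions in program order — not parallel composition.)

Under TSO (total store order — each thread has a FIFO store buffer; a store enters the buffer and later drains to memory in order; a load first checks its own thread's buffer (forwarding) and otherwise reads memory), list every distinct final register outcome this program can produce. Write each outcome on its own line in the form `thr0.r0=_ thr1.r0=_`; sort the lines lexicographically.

thr0.r0=0 thr1.r0=0
thr0.r0=0 thr1.r0=2
thr0.r0=1 thr1.r0=0
thr0.r0=1 thr1.r0=2

outcome vector order: (thr0.r0,thr1.r0)
|TSO outcomes| = 4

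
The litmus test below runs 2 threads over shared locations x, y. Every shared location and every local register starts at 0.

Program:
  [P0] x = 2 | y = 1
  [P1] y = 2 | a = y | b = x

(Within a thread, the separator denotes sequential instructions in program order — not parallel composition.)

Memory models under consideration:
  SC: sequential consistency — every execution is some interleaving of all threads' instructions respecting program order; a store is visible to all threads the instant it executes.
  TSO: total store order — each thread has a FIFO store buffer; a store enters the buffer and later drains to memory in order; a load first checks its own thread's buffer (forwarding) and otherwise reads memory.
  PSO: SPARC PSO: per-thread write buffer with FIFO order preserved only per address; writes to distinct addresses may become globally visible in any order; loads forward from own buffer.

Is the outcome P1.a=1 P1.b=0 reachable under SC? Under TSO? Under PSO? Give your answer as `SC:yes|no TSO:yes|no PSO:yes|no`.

SC:no TSO:no PSO:yes

outcome vector order: (P1.a,P1.b)
under SC → 1/2; 2/0; 2/2
under TSO → 1/2; 2/0; 2/2
under PSO → 1/0; 1/2; 2/0; 2/2
target 1/0 ∈ {PSO}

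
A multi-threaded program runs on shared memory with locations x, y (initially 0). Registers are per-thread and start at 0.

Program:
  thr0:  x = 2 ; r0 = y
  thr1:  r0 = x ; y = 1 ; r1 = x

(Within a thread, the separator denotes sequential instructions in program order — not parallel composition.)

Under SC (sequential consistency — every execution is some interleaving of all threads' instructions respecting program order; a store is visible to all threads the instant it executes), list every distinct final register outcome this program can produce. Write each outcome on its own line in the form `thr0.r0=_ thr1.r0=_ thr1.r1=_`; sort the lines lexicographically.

thr0.r0=0 thr1.r0=0 thr1.r1=2
thr0.r0=0 thr1.r0=2 thr1.r1=2
thr0.r0=1 thr1.r0=0 thr1.r1=0
thr0.r0=1 thr1.r0=0 thr1.r1=2
thr0.r0=1 thr1.r0=2 thr1.r1=2

outcome vector order: (thr0.r0,thr1.r0,thr1.r1)
|SC outcomes| = 5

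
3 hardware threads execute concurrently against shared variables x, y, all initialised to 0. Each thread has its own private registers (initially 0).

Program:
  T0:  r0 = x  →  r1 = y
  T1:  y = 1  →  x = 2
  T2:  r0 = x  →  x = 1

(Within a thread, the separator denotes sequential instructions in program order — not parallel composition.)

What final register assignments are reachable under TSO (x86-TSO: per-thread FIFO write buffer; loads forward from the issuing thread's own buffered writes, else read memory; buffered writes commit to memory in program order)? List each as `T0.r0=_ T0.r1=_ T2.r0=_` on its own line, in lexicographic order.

outcome vector order: (T0.r0,T0.r1,T2.r0)
|TSO outcomes| = 9

T0.r0=0 T0.r1=0 T2.r0=0
T0.r0=0 T0.r1=0 T2.r0=2
T0.r0=0 T0.r1=1 T2.r0=0
T0.r0=0 T0.r1=1 T2.r0=2
T0.r0=1 T0.r1=0 T2.r0=0
T0.r0=1 T0.r1=1 T2.r0=0
T0.r0=1 T0.r1=1 T2.r0=2
T0.r0=2 T0.r1=1 T2.r0=0
T0.r0=2 T0.r1=1 T2.r0=2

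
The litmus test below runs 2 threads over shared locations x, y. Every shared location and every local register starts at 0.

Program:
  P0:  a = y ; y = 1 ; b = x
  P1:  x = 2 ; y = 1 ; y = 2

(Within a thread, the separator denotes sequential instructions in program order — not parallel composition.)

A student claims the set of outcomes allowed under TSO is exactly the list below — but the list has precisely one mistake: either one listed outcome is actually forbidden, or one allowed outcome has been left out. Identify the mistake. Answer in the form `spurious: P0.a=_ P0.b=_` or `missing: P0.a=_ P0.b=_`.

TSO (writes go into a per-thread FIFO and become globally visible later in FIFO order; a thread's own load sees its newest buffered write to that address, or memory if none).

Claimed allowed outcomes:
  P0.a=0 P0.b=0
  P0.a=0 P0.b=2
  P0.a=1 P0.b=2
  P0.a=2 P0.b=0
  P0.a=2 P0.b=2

outcome vector order: (P0.a,P0.b)
TSO: 4 outcomes — {(0,0) (0,2) (1,2) (2,2)}
claimed∖TSO = {(2,0)}

spurious: P0.a=2 P0.b=0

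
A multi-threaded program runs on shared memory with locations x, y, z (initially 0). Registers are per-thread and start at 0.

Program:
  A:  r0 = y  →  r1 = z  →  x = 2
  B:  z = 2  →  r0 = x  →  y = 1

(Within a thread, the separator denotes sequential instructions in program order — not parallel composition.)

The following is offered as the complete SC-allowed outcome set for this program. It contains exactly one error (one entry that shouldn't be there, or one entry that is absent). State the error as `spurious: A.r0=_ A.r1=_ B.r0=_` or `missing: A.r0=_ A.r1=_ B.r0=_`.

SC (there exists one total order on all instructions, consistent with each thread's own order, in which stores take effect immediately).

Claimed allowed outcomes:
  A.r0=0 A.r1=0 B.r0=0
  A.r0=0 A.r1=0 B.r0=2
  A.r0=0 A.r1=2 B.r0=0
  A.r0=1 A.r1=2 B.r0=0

missing: A.r0=0 A.r1=2 B.r0=2

outcome vector order: (A.r0,A.r1,B.r0)
SC (5): (0,0,0); (0,0,2); (0,2,0); (0,2,2); (1,2,0)
SC∖claimed = {(0,2,2)}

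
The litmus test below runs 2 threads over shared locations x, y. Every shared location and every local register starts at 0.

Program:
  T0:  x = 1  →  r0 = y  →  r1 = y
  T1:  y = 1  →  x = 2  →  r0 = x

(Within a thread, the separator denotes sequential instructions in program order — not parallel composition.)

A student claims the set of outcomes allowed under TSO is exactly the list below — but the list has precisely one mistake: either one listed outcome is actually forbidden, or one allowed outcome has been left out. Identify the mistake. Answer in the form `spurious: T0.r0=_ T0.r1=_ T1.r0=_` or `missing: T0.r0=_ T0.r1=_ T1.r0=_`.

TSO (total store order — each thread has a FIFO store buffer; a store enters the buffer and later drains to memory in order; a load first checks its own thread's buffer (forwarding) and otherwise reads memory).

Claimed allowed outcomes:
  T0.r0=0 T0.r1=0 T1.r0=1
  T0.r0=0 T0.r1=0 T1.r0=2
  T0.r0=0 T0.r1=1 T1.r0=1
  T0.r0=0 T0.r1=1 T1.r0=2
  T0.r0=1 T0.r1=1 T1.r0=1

outcome vector order: (T0.r0,T0.r1,T1.r0)
TSO (6): 001; 002; 011; 012; 111; 112
TSO∖claimed = {112}

missing: T0.r0=1 T0.r1=1 T1.r0=2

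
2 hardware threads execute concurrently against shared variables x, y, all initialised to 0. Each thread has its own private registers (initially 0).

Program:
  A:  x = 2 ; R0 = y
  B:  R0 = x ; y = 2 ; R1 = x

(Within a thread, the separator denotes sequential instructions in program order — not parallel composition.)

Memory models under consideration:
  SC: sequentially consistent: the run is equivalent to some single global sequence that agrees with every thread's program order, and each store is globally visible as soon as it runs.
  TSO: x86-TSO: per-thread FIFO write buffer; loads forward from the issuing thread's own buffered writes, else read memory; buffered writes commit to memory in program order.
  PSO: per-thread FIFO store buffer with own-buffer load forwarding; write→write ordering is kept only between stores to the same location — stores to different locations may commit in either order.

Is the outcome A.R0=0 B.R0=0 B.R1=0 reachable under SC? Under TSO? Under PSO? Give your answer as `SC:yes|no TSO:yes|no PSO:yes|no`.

outcome vector order: (A.R0,B.R0,B.R1)
SC (5): 0/0/2; 0/2/2; 2/0/0; 2/0/2; 2/2/2
TSO (6): 0/0/0; 0/0/2; 0/2/2; 2/0/0; 2/0/2; 2/2/2
PSO (6): 0/0/0; 0/0/2; 0/2/2; 2/0/0; 2/0/2; 2/2/2
target 0/0/0 ∈ {TSO,PSO}

SC:no TSO:yes PSO:yes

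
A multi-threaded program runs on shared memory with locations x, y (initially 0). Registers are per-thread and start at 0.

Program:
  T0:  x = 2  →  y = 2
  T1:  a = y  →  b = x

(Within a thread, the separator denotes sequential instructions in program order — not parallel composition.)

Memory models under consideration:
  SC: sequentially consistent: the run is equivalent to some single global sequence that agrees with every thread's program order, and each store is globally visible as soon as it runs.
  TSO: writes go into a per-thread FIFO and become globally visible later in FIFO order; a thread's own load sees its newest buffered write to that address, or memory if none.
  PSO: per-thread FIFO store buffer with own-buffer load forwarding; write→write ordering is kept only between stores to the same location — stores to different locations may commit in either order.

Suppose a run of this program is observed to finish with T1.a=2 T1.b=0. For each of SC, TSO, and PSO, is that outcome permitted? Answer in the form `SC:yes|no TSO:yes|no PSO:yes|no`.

outcome vector order: (T1.a,T1.b)
SC: 3 outcomes — {<0 0>; <0 2>; <2 2>}
TSO: 3 outcomes — {<0 0>; <0 2>; <2 2>}
PSO: 4 outcomes — {<0 0>; <0 2>; <2 0>; <2 2>}
target <2 0> ∈ {PSO}

SC:no TSO:no PSO:yes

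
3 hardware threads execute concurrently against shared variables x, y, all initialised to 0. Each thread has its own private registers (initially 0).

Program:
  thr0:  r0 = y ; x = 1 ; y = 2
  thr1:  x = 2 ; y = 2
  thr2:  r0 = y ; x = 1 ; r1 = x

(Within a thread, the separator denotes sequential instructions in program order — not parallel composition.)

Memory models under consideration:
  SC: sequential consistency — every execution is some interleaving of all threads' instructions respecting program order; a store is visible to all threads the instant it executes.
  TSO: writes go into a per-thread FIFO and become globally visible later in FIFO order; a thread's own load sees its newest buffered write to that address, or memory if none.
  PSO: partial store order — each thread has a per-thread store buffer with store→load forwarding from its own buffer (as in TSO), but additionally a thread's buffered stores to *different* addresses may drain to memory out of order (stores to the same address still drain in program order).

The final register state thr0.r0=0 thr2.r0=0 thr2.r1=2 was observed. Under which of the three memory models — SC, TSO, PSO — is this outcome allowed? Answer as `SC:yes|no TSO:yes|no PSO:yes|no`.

SC:yes TSO:yes PSO:yes

outcome vector order: (thr0.r0,thr2.r0,thr2.r1)
under SC → 001, 002, 021, 022, 201, 202, 221
under TSO → 001, 002, 021, 022, 201, 202, 221
under PSO → 001, 002, 021, 022, 201, 202, 221, 222
target 002 ∈ {SC,TSO,PSO}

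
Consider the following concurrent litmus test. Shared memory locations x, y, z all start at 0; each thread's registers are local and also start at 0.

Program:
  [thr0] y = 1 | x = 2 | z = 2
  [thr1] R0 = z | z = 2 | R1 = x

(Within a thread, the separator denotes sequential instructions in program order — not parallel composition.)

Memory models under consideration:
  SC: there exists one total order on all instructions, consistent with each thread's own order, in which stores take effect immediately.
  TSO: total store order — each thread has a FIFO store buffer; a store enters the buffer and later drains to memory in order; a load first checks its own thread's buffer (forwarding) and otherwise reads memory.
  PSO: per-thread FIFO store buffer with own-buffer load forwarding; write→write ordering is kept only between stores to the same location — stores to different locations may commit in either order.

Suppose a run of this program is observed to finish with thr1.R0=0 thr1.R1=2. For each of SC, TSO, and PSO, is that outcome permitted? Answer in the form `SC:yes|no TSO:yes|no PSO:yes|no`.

outcome vector order: (thr1.R0,thr1.R1)
[SC] allowed = {<0 0>; <0 2>; <2 2>}
[TSO] allowed = {<0 0>; <0 2>; <2 2>}
[PSO] allowed = {<0 0>; <0 2>; <2 0>; <2 2>}
target <0 2> ∈ {SC,TSO,PSO}

SC:yes TSO:yes PSO:yes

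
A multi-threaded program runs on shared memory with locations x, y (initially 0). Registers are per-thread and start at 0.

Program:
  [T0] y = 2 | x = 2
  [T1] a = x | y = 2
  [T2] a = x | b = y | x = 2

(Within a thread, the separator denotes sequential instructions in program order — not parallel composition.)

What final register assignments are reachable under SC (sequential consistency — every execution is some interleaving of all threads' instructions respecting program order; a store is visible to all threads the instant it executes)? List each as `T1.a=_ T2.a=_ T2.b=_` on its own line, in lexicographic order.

outcome vector order: (T1.a,T2.a,T2.b)
|SC outcomes| = 6

T1.a=0 T2.a=0 T2.b=0
T1.a=0 T2.a=0 T2.b=2
T1.a=0 T2.a=2 T2.b=2
T1.a=2 T2.a=0 T2.b=0
T1.a=2 T2.a=0 T2.b=2
T1.a=2 T2.a=2 T2.b=2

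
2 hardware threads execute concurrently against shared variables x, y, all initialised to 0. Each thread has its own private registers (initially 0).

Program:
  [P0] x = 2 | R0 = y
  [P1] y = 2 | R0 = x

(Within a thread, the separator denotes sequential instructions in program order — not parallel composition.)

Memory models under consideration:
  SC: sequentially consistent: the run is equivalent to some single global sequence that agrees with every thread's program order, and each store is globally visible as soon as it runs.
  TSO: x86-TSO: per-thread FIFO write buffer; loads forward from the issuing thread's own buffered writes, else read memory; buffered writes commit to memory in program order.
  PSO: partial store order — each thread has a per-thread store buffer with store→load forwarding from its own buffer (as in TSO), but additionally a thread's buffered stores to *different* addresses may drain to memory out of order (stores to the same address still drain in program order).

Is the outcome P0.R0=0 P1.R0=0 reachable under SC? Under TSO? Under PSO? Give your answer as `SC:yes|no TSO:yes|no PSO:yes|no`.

SC:no TSO:yes PSO:yes

outcome vector order: (P0.R0,P1.R0)
[SC] allowed = {<0 2>; <2 0>; <2 2>}
[TSO] allowed = {<0 0>; <0 2>; <2 0>; <2 2>}
[PSO] allowed = {<0 0>; <0 2>; <2 0>; <2 2>}
target <0 0> ∈ {TSO,PSO}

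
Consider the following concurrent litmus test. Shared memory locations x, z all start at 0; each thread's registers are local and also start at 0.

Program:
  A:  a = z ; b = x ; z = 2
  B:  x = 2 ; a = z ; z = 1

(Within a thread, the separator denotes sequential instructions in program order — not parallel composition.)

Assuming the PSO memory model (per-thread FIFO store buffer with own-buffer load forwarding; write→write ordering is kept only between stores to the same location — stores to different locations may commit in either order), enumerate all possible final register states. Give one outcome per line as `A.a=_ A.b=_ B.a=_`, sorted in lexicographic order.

A.a=0 A.b=0 B.a=0
A.a=0 A.b=0 B.a=2
A.a=0 A.b=2 B.a=0
A.a=0 A.b=2 B.a=2
A.a=1 A.b=0 B.a=0
A.a=1 A.b=2 B.a=0

outcome vector order: (A.a,A.b,B.a)
|PSO outcomes| = 6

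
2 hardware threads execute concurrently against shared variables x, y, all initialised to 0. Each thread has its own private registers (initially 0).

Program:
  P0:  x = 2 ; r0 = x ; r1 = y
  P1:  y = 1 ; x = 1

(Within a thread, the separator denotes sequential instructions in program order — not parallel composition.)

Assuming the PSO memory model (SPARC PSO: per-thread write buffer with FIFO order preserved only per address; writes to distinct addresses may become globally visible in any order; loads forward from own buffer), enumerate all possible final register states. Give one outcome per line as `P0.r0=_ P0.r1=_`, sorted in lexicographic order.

outcome vector order: (P0.r0,P0.r1)
|PSO outcomes| = 4

P0.r0=1 P0.r1=0
P0.r0=1 P0.r1=1
P0.r0=2 P0.r1=0
P0.r0=2 P0.r1=1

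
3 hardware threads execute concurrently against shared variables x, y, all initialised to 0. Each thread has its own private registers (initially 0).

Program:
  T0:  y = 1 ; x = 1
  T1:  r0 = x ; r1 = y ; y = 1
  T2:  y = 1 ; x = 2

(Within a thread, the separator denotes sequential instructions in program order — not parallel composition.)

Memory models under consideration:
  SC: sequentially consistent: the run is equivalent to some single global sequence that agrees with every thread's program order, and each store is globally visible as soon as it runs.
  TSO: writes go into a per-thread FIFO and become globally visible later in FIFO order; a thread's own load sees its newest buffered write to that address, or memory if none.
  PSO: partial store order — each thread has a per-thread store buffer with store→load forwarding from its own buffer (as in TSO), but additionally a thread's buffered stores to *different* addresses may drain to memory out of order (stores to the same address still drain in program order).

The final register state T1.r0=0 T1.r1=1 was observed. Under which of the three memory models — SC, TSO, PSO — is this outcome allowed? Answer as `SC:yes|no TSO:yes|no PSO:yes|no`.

SC:yes TSO:yes PSO:yes

outcome vector order: (T1.r0,T1.r1)
SC: 4 outcomes — {0/0; 0/1; 1/1; 2/1}
TSO: 4 outcomes — {0/0; 0/1; 1/1; 2/1}
PSO: 6 outcomes — {0/0; 0/1; 1/0; 1/1; 2/0; 2/1}
target 0/1 ∈ {SC,TSO,PSO}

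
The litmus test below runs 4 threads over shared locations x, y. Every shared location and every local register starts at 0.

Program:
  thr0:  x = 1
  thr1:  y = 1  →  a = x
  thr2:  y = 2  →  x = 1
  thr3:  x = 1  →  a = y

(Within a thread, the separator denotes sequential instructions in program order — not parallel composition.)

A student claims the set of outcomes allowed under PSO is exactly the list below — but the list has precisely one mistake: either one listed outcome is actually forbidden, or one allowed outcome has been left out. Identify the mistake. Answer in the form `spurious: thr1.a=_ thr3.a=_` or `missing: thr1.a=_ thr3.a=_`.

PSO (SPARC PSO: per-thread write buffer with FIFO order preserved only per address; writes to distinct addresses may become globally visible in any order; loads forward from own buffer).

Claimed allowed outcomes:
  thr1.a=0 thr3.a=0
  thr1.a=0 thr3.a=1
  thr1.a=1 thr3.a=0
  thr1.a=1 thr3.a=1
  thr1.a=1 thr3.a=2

missing: thr1.a=0 thr3.a=2

outcome vector order: (thr1.a,thr3.a)
PSO: 6 outcomes — {<0 0> <0 1> <0 2> <1 0> <1 1> <1 2>}
PSO∖claimed = {<0 2>}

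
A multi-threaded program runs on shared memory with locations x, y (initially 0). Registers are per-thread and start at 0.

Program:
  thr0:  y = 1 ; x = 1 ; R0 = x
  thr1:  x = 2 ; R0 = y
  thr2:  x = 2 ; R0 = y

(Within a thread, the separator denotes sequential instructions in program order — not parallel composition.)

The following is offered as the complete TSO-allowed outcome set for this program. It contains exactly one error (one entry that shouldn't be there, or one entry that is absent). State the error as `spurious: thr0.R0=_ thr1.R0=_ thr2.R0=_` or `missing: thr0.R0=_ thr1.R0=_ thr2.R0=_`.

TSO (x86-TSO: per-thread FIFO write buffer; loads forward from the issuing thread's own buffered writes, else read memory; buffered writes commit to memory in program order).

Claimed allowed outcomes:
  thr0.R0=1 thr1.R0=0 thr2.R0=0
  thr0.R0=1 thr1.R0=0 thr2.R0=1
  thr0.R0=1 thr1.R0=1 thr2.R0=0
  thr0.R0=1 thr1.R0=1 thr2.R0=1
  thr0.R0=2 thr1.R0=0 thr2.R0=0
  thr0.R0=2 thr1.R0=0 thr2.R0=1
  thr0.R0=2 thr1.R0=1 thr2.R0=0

missing: thr0.R0=2 thr1.R0=1 thr2.R0=1

outcome vector order: (thr0.R0,thr1.R0,thr2.R0)
TSO (8): 1/0/0; 1/0/1; 1/1/0; 1/1/1; 2/0/0; 2/0/1; 2/1/0; 2/1/1
TSO∖claimed = {2/1/1}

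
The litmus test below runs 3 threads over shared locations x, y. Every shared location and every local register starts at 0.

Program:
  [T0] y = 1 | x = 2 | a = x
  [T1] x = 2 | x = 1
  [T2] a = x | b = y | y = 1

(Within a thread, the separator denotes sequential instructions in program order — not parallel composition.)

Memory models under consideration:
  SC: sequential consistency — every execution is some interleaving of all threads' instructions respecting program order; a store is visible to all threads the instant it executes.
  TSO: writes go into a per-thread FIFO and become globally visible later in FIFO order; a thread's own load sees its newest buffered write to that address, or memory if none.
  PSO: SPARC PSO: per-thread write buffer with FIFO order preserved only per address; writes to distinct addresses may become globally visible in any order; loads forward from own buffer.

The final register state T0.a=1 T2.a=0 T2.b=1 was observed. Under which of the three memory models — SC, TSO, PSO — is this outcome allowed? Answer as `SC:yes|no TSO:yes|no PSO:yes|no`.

SC:yes TSO:yes PSO:yes

outcome vector order: (T0.a,T2.a,T2.b)
[SC] allowed = {1/0/0 1/0/1 1/1/1 1/2/0 1/2/1 2/0/0 2/0/1 2/1/0 2/1/1 2/2/0 2/2/1}
[TSO] allowed = {1/0/0 1/0/1 1/1/1 1/2/0 1/2/1 2/0/0 2/0/1 2/1/0 2/1/1 2/2/0 2/2/1}
[PSO] allowed = {1/0/0 1/0/1 1/1/0 1/1/1 1/2/0 1/2/1 2/0/0 2/0/1 2/1/0 2/1/1 2/2/0 2/2/1}
target 1/0/1 ∈ {SC,TSO,PSO}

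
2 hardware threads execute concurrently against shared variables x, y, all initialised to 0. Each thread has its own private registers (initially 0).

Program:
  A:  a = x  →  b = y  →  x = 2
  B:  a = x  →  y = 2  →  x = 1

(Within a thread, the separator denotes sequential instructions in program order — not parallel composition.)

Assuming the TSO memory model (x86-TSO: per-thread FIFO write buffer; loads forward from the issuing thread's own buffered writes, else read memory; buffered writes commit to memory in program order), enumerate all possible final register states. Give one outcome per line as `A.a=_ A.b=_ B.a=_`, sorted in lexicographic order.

outcome vector order: (A.a,A.b,B.a)
|TSO outcomes| = 4

A.a=0 A.b=0 B.a=0
A.a=0 A.b=0 B.a=2
A.a=0 A.b=2 B.a=0
A.a=1 A.b=2 B.a=0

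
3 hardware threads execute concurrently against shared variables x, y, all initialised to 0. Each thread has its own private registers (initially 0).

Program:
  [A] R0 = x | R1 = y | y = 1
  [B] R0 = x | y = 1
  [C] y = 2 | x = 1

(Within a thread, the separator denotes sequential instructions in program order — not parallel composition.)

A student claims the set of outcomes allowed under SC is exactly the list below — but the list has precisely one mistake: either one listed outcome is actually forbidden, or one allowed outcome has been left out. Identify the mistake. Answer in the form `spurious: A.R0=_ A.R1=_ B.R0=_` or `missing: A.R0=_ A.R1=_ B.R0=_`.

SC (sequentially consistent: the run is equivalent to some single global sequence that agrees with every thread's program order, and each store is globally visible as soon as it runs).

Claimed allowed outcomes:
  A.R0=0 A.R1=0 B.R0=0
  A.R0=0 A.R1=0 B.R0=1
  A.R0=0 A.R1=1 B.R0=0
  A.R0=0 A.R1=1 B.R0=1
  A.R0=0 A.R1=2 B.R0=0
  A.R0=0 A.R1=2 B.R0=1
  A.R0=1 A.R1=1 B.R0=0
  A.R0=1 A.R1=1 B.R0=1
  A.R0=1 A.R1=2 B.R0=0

outcome vector order: (A.R0,A.R1,B.R0)
[SC] allowed = {000, 001, 010, 011, 020, 021, 110, 111, 120, 121}
SC∖claimed = {121}

missing: A.R0=1 A.R1=2 B.R0=1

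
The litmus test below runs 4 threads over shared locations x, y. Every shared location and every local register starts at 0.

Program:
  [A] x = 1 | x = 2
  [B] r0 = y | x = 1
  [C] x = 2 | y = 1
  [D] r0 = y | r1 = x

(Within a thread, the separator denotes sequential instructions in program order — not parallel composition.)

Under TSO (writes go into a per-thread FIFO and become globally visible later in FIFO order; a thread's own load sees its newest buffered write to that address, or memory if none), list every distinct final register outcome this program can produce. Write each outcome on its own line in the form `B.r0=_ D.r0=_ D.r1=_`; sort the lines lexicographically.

B.r0=0 D.r0=0 D.r1=0
B.r0=0 D.r0=0 D.r1=1
B.r0=0 D.r0=0 D.r1=2
B.r0=0 D.r0=1 D.r1=1
B.r0=0 D.r0=1 D.r1=2
B.r0=1 D.r0=0 D.r1=0
B.r0=1 D.r0=0 D.r1=1
B.r0=1 D.r0=0 D.r1=2
B.r0=1 D.r0=1 D.r1=1
B.r0=1 D.r0=1 D.r1=2

outcome vector order: (B.r0,D.r0,D.r1)
|TSO outcomes| = 10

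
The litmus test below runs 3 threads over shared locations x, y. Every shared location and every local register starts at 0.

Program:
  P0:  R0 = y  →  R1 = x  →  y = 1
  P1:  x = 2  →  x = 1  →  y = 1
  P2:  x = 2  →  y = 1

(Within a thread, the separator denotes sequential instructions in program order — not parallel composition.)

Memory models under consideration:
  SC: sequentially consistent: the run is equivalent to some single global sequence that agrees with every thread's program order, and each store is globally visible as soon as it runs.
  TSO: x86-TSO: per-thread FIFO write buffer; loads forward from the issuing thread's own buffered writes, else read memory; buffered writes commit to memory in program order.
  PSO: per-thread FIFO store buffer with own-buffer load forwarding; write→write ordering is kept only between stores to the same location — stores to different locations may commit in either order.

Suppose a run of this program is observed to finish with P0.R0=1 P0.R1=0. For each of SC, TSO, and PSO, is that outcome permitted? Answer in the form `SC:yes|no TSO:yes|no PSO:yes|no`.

outcome vector order: (P0.R0,P0.R1)
[SC] allowed = {00, 01, 02, 11, 12}
[TSO] allowed = {00, 01, 02, 11, 12}
[PSO] allowed = {00, 01, 02, 10, 11, 12}
target 10 ∈ {PSO}

SC:no TSO:no PSO:yes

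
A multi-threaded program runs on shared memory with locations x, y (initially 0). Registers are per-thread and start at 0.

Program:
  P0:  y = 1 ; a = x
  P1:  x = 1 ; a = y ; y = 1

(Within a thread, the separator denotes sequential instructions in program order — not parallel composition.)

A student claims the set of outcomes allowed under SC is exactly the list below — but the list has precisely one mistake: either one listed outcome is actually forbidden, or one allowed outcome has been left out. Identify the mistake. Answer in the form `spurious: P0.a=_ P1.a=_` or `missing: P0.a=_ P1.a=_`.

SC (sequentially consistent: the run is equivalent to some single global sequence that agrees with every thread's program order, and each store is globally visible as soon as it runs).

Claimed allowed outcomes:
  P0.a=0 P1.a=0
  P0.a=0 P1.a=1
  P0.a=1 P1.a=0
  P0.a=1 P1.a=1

outcome vector order: (P0.a,P1.a)
SC: 3 outcomes — {01, 10, 11}
claimed∖SC = {00}

spurious: P0.a=0 P1.a=0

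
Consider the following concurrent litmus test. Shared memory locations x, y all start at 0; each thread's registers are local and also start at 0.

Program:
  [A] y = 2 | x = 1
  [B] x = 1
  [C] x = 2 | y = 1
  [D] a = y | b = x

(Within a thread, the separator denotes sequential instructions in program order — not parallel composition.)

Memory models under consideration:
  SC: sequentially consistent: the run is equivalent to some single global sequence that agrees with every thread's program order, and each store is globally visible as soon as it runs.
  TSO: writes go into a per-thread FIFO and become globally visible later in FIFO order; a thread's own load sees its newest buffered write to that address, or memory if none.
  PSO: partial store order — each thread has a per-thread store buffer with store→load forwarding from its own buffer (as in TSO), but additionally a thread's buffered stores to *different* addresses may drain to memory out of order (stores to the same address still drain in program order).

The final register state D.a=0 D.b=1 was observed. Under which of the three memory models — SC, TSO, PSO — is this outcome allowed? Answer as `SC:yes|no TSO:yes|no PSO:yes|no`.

outcome vector order: (D.a,D.b)
under SC → (0,0) (0,1) (0,2) (1,1) (1,2) (2,0) (2,1) (2,2)
under TSO → (0,0) (0,1) (0,2) (1,1) (1,2) (2,0) (2,1) (2,2)
under PSO → (0,0) (0,1) (0,2) (1,0) (1,1) (1,2) (2,0) (2,1) (2,2)
target (0,1) ∈ {SC,TSO,PSO}

SC:yes TSO:yes PSO:yes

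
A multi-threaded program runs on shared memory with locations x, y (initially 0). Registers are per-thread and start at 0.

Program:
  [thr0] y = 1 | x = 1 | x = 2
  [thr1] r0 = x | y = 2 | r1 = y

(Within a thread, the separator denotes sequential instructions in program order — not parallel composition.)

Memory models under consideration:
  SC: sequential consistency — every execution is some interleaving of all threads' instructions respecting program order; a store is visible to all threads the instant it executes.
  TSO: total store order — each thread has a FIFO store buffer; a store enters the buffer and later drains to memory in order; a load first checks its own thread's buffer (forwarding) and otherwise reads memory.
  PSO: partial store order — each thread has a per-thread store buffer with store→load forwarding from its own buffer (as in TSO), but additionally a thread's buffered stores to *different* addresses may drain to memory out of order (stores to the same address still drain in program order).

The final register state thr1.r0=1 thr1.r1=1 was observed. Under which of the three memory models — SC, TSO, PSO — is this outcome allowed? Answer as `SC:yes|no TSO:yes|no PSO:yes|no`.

outcome vector order: (thr1.r0,thr1.r1)
[SC] allowed = {<0 1>, <0 2>, <1 2>, <2 2>}
[TSO] allowed = {<0 1>, <0 2>, <1 2>, <2 2>}
[PSO] allowed = {<0 1>, <0 2>, <1 1>, <1 2>, <2 1>, <2 2>}
target <1 1> ∈ {PSO}

SC:no TSO:no PSO:yes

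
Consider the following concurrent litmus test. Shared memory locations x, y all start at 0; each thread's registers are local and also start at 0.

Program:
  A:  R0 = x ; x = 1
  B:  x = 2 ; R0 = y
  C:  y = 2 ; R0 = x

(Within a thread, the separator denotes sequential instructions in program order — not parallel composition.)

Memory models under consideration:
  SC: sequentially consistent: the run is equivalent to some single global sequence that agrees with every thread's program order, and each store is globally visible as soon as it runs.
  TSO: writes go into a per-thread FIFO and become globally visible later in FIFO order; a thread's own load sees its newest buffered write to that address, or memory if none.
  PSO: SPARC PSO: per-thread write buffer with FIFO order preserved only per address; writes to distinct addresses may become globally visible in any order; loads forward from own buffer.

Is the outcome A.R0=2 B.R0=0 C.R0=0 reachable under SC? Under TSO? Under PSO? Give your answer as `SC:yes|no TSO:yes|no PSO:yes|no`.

outcome vector order: (A.R0,B.R0,C.R0)
under SC → 0/0/1 0/0/2 0/2/0 0/2/1 0/2/2 2/0/1 2/0/2 2/2/0 2/2/1 2/2/2
under TSO → 0/0/0 0/0/1 0/0/2 0/2/0 0/2/1 0/2/2 2/0/0 2/0/1 2/0/2 2/2/0 2/2/1 2/2/2
under PSO → 0/0/0 0/0/1 0/0/2 0/2/0 0/2/1 0/2/2 2/0/0 2/0/1 2/0/2 2/2/0 2/2/1 2/2/2
target 2/0/0 ∈ {TSO,PSO}

SC:no TSO:yes PSO:yes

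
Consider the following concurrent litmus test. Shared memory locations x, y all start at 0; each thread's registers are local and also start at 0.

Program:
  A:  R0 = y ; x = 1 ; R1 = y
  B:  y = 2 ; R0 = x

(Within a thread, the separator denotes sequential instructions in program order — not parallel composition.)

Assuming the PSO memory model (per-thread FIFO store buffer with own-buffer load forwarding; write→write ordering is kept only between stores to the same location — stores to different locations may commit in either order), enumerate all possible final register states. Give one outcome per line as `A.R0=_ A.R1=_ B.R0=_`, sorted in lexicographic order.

A.R0=0 A.R1=0 B.R0=0
A.R0=0 A.R1=0 B.R0=1
A.R0=0 A.R1=2 B.R0=0
A.R0=0 A.R1=2 B.R0=1
A.R0=2 A.R1=2 B.R0=0
A.R0=2 A.R1=2 B.R0=1

outcome vector order: (A.R0,A.R1,B.R0)
|PSO outcomes| = 6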